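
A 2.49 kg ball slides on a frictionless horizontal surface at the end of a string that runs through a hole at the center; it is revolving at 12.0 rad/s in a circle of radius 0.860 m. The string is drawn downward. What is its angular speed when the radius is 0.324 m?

The constraining force is radial, so m r² ω about the center is conserved.
ω₂ = ω₁ (r₁/r₂)² = (12.0)(0.860/0.324)² = 84.55 rad/s.

ω₂ ≈ 84.5 rad/s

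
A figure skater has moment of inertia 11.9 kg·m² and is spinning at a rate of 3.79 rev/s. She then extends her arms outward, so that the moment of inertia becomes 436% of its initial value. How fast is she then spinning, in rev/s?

ω₂ ≈ 0.869 rev/s

With no external torque about the axis, L is conserved: I₁ω₁ = I₂ω₂.
I₂ = 4.36 × 11.9 = 51.88 kg·m².
ω₂ = I₁ω₁ / I₂ = (11.90)(3.79 rev/s) / (51.88) = 0.8693 rev/s.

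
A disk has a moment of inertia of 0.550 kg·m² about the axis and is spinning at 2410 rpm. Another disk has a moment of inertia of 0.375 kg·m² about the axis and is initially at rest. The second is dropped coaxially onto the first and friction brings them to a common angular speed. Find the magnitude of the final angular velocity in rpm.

|ω_f| ≈ 1430 rpm

The coupling torques are internal; angular momentum about the shared axis is conserved.
Taking A's sense as positive: L = (0.5500)(2410) = 1326 kg·m²·rpm.
Combined I = 0.5500 + 0.3750 = 0.9250 kg·m².
ω_f = L / I = 1326 / 0.9250 = 1433 rpm.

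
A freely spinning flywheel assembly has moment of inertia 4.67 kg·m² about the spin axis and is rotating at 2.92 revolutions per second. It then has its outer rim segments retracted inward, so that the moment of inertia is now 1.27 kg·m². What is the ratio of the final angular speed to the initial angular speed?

Angular momentum about the spin axis is conserved since the torque about it is zero.
ω₂/ω₁ = I₁/I₂ = 4.670 / 1.270 = 3.677.

ω₂/ω₁ ≈ 3.68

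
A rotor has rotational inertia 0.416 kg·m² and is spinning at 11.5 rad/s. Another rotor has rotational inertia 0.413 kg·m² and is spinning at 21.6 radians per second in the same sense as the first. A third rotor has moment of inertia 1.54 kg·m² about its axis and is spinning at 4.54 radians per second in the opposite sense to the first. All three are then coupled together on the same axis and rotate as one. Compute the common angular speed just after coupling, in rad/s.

The coupling torques are internal; angular momentum about the shared axis is conserved.
Taking A's sense as positive: L = (0.4160)(11.5) + (0.4130)(21.6) − (1.540)(4.54) = 6.713 kg·m²·rad/s.
Combined I = 0.4160 + 0.4130 + 1.540 = 2.369 kg·m².
ω_f = L / I = 6.713 / 2.369 = 2.834 rad/s.

|ω_f| ≈ 2.83 rad/s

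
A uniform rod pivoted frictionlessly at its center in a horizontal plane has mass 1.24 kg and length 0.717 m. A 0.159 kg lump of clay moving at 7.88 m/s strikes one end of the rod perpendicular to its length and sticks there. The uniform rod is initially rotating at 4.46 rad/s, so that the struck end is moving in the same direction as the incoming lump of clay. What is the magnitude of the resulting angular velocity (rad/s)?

The axle reaction passes through the pivot and exerts no torque about it; angular momentum about the pivot is conserved through the impact.
I_p = (1/12)(1.24)(0.717)² = 0.05312 kg·m². Taking the sense of the lump of clay's angular momentum as positive, L_{lump} = m v R = (0.159)(7.88)(0.717/2) = 0.4492 kg·m²/s.
L_i = +I_p ω_p + m v R = +(0.05312)(4.46) + 0.4492 = 0.6861 kg·m²/s.
After sticking, I_f = I_p + m R² = 0.05312 + (0.159)(0.717/2)² = 0.07356 kg·m².
ω_f = L_i / I_f = 0.6861 / 0.07356 = 9.327 rad/s.

|ω_f| ≈ 9.33 rad/s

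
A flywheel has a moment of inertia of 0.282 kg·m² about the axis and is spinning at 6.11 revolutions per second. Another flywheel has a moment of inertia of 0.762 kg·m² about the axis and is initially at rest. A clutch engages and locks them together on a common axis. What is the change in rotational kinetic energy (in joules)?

No external torque acts about the common axis, so total angular momentum is conserved.
Taking A's sense as positive: L = (0.2820)(6.11) = 1.723 kg·m²·rev/s.
Combined I = 0.2820 + 0.7620 = 1.044 kg·m².
ω_f = L / I = 1.723 / 1.044 = 1.650 rev/s.
KE_i = ½ΣIω² = 207.8 J; KE_f = ½(1.044)(10.37)² = 56.13 J.

ΔKE ≈ -152 J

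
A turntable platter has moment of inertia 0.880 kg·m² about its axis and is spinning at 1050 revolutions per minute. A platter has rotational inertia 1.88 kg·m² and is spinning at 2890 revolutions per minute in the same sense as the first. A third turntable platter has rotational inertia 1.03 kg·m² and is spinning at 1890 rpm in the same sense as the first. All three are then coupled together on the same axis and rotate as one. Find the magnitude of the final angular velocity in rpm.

No external torque acts about the common axis, so total angular momentum is conserved.
Taking A's sense as positive: L = (0.8800)(1050) + (1.880)(2890) + (1.030)(1890) = 8304 kg·m²·rpm.
Combined I = 0.8800 + 1.880 + 1.030 = 3.790 kg·m².
ω_f = L / I = 8304 / 3.790 = 2191 rpm.

|ω_f| ≈ 2190 rpm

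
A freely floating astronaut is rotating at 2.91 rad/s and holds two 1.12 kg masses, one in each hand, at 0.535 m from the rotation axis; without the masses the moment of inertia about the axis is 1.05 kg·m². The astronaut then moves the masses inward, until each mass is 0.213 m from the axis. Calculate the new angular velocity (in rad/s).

ω₂ ≈ 4.27 rad/s

Angular momentum about the spin axis is conserved since the torque about it is zero.
I₁ = 1.05 + 2(1.12)(0.535)² = 1.691 kg·m²; I₂ = 1.05 + 2(1.12)(0.213)² = 1.152 kg·m².
ω₂ = I₁ω₁ / I₂ = (1.691)(2.91 rad/s) / (1.152) = 4.273 rad/s.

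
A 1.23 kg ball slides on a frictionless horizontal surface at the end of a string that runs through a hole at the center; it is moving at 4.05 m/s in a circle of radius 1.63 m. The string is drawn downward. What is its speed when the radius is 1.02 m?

The only horizontal force on the mass is along the cord (radial), so it exerts no torque about the hole and angular momentum m v r is conserved.
v₂ = v₁ r₁ / r₂ = (4.05)(1.63) / (1.02) = 6.472 m/s.

v₂ ≈ 6.47 m/s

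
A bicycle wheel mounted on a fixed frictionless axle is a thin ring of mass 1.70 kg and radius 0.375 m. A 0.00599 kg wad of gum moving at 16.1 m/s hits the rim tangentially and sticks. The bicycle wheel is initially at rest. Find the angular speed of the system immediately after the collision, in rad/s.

The axle reaction passes through the axle and exerts no torque about it; angular momentum about the axle is conserved through the impact.
I_p = (1.70)(0.375)² = 0.2391 kg·m². Taking the sense of the wad of gum's angular momentum as positive, L_{wad} = m v R = (0.00599)(16.1)(0.375) = 0.03616 kg·m²/s.
L_i = 0 + 0.03616 = 0.03616 kg·m²/s.
After sticking, I_f = I_p + m R² = 0.2391 + (0.00599)(0.375)² = 0.2399 kg·m².
ω_f = L_i / I_f = 0.03616 / 0.2399 = 0.1507 rad/s.

|ω_f| ≈ 0.151 rad/s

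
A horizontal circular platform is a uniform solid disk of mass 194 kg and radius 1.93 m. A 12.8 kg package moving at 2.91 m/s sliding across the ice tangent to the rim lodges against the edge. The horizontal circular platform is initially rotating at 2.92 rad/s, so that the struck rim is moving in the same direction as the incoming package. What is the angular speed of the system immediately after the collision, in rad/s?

The axle reaction passes through the central axle and exerts no torque about it; angular momentum about the central axle is conserved through the impact.
I_p = ½(194)(1.93)² = 361.3 kg·m². Taking the sense of the package's angular momentum as positive, L_{package} = m v R = (12.8)(2.91)(1.93) = 71.89 kg·m²/s.
L_i = +I_p ω_p + m v R = +(361.3)(2.92) + 71.89 = 1127 kg·m²/s.
After sticking, I_f = I_p + m R² = 361.3 + (12.8)(1.93)² = 409.0 kg·m².
ω_f = L_i / I_f = 1127 / 409.0 = 2.755 rad/s.

|ω_f| ≈ 2.76 rad/s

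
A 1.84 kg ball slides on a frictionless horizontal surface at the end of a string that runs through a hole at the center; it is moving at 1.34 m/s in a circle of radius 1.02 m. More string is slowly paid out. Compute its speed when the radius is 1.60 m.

The only horizontal force on the mass is along the cord (radial), so it exerts no torque about the hole and angular momentum m v r is conserved.
v₂ = v₁ r₁ / r₂ = (1.34)(1.02) / (1.60) = 0.8542 m/s.

v₂ ≈ 0.854 m/s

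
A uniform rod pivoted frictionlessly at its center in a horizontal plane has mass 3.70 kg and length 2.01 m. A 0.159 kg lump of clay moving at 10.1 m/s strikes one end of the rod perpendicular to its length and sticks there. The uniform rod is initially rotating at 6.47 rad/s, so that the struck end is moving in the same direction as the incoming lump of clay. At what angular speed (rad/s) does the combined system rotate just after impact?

About the pivot the impulsive forces during the collision are internal, so angular momentum about that axis is conserved.
I_p = (1/12)(3.70)(2.01)² = 1.246 kg·m². Taking the sense of the lump of clay's angular momentum as positive, L_{lump} = m v R = (0.159)(10.1)(2.01/2) = 1.614 kg·m²/s.
L_i = +I_p ω_p + m v R = +(1.246)(6.47) + 1.614 = 9.674 kg·m²/s.
After sticking, I_f = I_p + m R² = 1.246 + (0.159)(2.01/2)² = 1.406 kg·m².
ω_f = L_i / I_f = 9.674 / 1.406 = 6.879 rad/s.

|ω_f| ≈ 6.88 rad/s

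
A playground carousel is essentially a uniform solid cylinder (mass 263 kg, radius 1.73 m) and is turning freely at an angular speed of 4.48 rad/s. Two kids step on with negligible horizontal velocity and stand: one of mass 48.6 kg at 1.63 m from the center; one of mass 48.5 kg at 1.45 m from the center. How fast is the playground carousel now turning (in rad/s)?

The added mass arrives with no angular momentum about the center, and any external torque about the center is negligible, so the system's angular momentum is conserved.
I_p = ½(263)(1.73)² = 393.6 kg·m².
Added inertia Σmr² = (48.6)(1.63)² + (48.5)(1.45)² = 231.1 kg·m²; I_f = 393.6 + 231.1 = 624.7 kg·m².
ω_f = I_p ω_i / I_f = (393.6)(4.48) / 624.7 = 2.823 rad/s.

ω_f ≈ 2.82 rad/s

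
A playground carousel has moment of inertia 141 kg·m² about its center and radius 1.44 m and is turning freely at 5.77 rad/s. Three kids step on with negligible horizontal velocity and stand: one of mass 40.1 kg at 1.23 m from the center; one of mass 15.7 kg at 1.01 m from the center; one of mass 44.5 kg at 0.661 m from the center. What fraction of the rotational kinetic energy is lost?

fraction ≈ 0.405

No external torque acts about the center; L_before = L_after.
Added inertia Σmr² = (40.1)(1.23)² + (15.7)(1.01)² + (44.5)(0.661)² = 96.13 kg·m²; I_f = 141.0 + 96.13 = 237.1 kg·m².
ω_f = I_p ω_i / I_f = (141.0)(5.77) / 237.1 = 3.431 rad/s.
KE_i = ½(141.0)(5.770 rad/s)² = 2347 J; KE_f = ½(237.1)(3.431)² = 1396 J.
Fraction lost = 0.4054.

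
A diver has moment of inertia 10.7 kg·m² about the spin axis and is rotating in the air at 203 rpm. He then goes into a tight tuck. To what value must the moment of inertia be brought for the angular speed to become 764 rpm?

With no external torque about the axis, L is conserved: I₁ω₁ = I₂ω₂.
I₂ = I₁ω₁ / ω₂ = (10.7)(203) / (764) = 2.843 kg·m².

I₂ ≈ 2.84 kg·m²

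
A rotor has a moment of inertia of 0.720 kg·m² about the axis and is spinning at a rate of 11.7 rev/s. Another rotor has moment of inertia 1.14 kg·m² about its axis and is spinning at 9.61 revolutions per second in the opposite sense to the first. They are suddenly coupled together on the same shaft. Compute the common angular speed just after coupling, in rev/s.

|ω_f| ≈ 1.36 rev/s

The coupling torques are internal; angular momentum about the shared axis is conserved.
Taking A's sense as positive: L = (0.7200)(11.7) − (1.140)(9.61) = -2.531 kg·m²·rev/s.
Combined I = 0.7200 + 1.140 = 1.860 kg·m².
ω_f = L / I = -2.531 / 1.860 = -1.361 rev/s.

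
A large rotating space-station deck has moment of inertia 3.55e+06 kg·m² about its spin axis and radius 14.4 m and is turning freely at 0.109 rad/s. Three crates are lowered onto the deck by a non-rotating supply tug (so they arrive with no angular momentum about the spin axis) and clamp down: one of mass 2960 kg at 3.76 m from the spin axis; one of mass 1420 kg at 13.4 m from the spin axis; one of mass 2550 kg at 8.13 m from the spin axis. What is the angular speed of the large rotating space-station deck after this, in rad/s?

ω_f ≈ 0.0964 rad/s

No external torque acts about the spin axis; L_before = L_after.
Added inertia Σmr² = (2960)(3.76)² + (1420)(13.4)² + (2550)(8.13)² = 4.654e+05 kg·m²; I_f = 3.550e+06 + 4.654e+05 = 4.015e+06 kg·m².
ω_f = I_p ω_i / I_f = (3.550e+06)(0.109) / 4.015e+06 = 0.09637 rad/s.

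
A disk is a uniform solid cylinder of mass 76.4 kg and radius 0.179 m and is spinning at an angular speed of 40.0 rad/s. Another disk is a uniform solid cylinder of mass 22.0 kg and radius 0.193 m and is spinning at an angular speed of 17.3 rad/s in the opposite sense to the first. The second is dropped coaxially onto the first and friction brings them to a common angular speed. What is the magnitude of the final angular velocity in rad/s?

No external torque acts about the common axis, so total angular momentum is conserved.
Moments of inertia: I_A = ½(76.4)(0.179)² = 1.224 kg·m²; I_B = ½(22.0)(0.193)² = 0.4097 kg·m².
Taking A's sense as positive: L = (1.224)(40.0) − (0.4097)(17.3) = 41.87 kg·m²·rad/s.
Combined I = 1.224 + 0.4097 = 1.634 kg·m².
ω_f = L / I = 41.87 / 1.634 = 25.63 rad/s.

|ω_f| ≈ 25.6 rad/s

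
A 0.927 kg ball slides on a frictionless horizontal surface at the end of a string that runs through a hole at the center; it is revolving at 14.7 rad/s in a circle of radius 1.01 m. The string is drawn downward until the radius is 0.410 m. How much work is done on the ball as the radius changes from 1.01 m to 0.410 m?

W ≈ 518 J

No torque about the axis ⇒ m r₁² ω₁ = m r₂² ω₂.
ω₂ = ω₁ (r₁/r₂)² = (14.7)(1.01/0.410)² = 89.21 rad/s.
W = ΔKE = ½m(v₂² − v₁²) = 517.8 J.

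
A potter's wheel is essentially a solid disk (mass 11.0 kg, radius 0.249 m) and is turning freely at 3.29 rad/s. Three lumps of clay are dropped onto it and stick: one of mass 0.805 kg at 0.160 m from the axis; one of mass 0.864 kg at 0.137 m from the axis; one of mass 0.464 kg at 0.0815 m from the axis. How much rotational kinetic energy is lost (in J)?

No external torque acts about the axis; L_before = L_after.
I_p = ½(11.0)(0.249)² = 0.3410 kg·m².
Added inertia Σmr² = (0.805)(0.160)² + (0.864)(0.137)² + (0.464)(0.0815)² = 0.03991 kg·m²; I_f = 0.3410 + 0.03991 = 0.3809 kg·m².
ω_f = I_p ω_i / I_f = (0.3410)(3.29) / 0.3809 = 2.945 rad/s.
KE_i = ½(0.3410)(3.290 rad/s)² = 1.846 J; KE_f = ½(0.3809)(2.945)² = 1.652 J.

energy lost ≈ 0.193 J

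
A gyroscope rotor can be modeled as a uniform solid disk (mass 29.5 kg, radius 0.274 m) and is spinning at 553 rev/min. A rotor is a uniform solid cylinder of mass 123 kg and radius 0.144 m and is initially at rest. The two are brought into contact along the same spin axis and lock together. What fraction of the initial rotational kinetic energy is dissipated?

fraction ≈ 0.535

The coupling torques are internal; angular momentum about the shared axis is conserved.
Moments of inertia: I_A = ½(29.5)(0.274)² = 1.107 kg·m²; I_B = ½(123)(0.144)² = 1.275 kg·m².
Taking A's sense as positive: L = (1.107)(553) = 612.4 kg·m²·rpm.
Combined I = 1.107 + 1.275 = 2.383 kg·m².
ω_f = L / I = 612.4 / 2.383 = 257.0 rpm.
KE_i = ½ΣIω² = 1857 J; KE_f = ½(2.383)(26.91)² = 863.0 J.
Fraction dissipated = (KE_i − KE_f)/KE_i = 0.5352.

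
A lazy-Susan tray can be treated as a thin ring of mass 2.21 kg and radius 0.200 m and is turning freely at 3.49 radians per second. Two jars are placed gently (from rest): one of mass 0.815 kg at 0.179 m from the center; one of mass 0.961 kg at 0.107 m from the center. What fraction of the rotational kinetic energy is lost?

The added mass arrives with no angular momentum about the center, and any external torque about the center is negligible, so the system's angular momentum is conserved.
I_p = (2.21)(0.200)² = 0.08840 kg·m².
Added inertia Σmr² = (0.815)(0.179)² + (0.961)(0.107)² = 0.03712 kg·m²; I_f = 0.08840 + 0.03712 = 0.1255 kg·m².
ω_f = I_p ω_i / I_f = (0.08840)(3.49) / 0.1255 = 2.458 rad/s.
KE_i = ½(0.08840)(3.490 rad/s)² = 0.5384 J; KE_f = ½(0.1255)(2.458)² = 0.3792 J.
Fraction lost = 0.2957.

fraction ≈ 0.296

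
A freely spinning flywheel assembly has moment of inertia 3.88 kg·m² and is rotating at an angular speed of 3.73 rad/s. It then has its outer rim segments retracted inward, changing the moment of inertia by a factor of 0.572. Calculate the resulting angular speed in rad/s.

Angular momentum about the spin axis is conserved since the torque about it is zero.
I₂ = 0.572 × 3.88 = 2.219 kg·m².
ω₂ = I₁ω₁ / I₂ = (3.880)(3.73 rad/s) / (2.219) = 6.521 rad/s.

ω₂ ≈ 6.52 rad/s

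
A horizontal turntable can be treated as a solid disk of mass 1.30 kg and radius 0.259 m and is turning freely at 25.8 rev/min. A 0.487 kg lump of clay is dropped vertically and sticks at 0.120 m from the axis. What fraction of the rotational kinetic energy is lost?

fraction ≈ 0.139

The added mass arrives with no angular momentum about the axis, and any external torque about the axis is negligible, so the system's angular momentum is conserved.
I_p = ½(1.30)(0.259)² = 0.04360 kg·m².
Added inertia Σmr² = (0.487)(0.120)² = 0.007013 kg·m²; I_f = 0.04360 + 0.007013 = 0.05062 kg·m².
ω_f = I_p ω_i / I_f = (0.04360)(25.8) / 0.05062 = 22.23 rpm.
KE_i = ½(0.04360)(2.702 rad/s)² = 0.1591 J; KE_f = ½(0.05062)(2.327)² = 0.1371 J.
Fraction lost = 0.1386.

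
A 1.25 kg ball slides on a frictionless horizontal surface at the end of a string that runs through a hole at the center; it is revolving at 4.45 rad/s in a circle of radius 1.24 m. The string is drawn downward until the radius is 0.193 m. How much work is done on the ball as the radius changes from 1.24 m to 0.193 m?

The constraining force is radial, so m r² ω about the center is conserved.
ω₂ = ω₁ (r₁/r₂)² = (4.45)(1.24/0.193)² = 183.7 rad/s.
W = ΔKE = ½m(v₂² − v₁²) = 766.5 J.

W ≈ 767 J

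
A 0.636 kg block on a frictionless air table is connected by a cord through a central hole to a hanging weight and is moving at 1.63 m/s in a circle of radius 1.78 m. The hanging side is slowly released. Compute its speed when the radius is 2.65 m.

The only horizontal force on the mass is along the cord (radial), so it exerts no torque about the hole and angular momentum m v r is conserved.
v₂ = v₁ r₁ / r₂ = (1.63)(1.78) / (2.65) = 1.095 m/s.

v₂ ≈ 1.09 m/s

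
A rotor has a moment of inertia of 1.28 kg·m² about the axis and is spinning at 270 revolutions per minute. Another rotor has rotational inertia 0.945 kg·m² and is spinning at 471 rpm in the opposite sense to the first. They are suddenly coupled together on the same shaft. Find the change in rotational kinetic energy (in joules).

ΔKE ≈ -1640 J

No external torque acts about the common axis, so total angular momentum is conserved.
Taking A's sense as positive: L = (1.280)(270) − (0.9450)(471) = -99.49 kg·m²·rpm.
Combined I = 1.280 + 0.9450 = 2.225 kg·m².
ω_f = L / I = -99.49 / 2.225 = -44.72 rpm.
KE_i = ½ΣIω² = 1661 J; KE_f = ½(2.225)(4.683)² = 24.39 J.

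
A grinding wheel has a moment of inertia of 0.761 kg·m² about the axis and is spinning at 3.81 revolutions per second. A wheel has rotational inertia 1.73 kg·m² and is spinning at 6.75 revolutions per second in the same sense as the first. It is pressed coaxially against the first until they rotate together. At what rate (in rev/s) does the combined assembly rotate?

The coupling torques are internal; angular momentum about the shared axis is conserved.
Taking A's sense as positive: L = (0.7610)(3.81) + (1.730)(6.75) = 14.58 kg·m²·rev/s.
Combined I = 0.7610 + 1.730 = 2.491 kg·m².
ω_f = L / I = 14.58 / 2.491 = 5.852 rev/s.

|ω_f| ≈ 5.85 rev/s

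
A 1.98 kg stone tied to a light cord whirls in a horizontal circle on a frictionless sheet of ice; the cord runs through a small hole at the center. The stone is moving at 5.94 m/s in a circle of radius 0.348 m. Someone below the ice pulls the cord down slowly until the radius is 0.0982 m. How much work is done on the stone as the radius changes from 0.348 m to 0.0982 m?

Central (radial) force ⇒ zero torque about the center ⇒ m v r is constant.
v₂ = v₁ r₁ / r₂ = (5.94)(0.348) / (0.0982) = 21.05 m/s.
W = ΔKE = ½m(v₂² − v₁²) = 403.7 J.

W ≈ 404 J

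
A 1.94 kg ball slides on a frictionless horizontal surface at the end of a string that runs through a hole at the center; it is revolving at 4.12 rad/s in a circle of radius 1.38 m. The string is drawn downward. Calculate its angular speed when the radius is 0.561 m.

The constraining force is radial, so m r² ω about the center is conserved.
ω₂ = ω₁ (r₁/r₂)² = (4.12)(1.38/0.561)² = 24.93 rad/s.

ω₂ ≈ 24.9 rad/s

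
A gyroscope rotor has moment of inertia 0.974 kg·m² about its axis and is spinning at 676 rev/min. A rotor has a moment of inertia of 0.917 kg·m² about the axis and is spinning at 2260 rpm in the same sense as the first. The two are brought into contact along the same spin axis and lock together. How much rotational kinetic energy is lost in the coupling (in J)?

ΔKE lost ≈ 6500 J

The coupling torques are internal; angular momentum about the shared axis is conserved.
Taking A's sense as positive: L = (0.9740)(676) + (0.9170)(2260) = 2731 kg·m²·rpm.
Combined I = 0.9740 + 0.9170 = 1.891 kg·m².
ω_f = L / I = 2731 / 1.891 = 1444 rpm.
KE_i = ½ΣIω² = 28120 J; KE_f = ½(1.891)(151.2)² = 21620 J.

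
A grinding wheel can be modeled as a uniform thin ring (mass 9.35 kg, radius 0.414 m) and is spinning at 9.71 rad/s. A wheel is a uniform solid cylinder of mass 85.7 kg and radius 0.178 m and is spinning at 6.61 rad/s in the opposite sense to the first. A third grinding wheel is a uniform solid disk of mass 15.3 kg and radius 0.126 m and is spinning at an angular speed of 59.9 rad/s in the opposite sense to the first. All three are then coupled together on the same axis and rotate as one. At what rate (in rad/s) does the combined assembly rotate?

No external torque acts about the common axis, so total angular momentum is conserved.
Moments of inertia: I_A = (9.35)(0.414)² = 1.603 kg·m²; I_B = ½(85.7)(0.178)² = 1.358 kg·m²; I_C = ½(15.3)(0.126)² = 0.1215 kg·m².
Taking A's sense as positive: L = (1.603)(9.71) − (1.358)(6.61) − (0.1215)(59.9) = -0.6883 kg·m²·rad/s.
Combined I = 1.603 + 1.358 + 0.1215 = 3.082 kg·m².
ω_f = L / I = -0.6883 / 3.082 = -0.2233 rad/s.

|ω_f| ≈ 0.223 rad/s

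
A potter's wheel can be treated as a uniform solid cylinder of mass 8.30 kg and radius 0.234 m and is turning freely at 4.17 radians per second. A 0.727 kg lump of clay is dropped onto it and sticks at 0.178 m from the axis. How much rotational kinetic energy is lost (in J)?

No external torque acts about the axis; L_before = L_after.
I_p = ½(8.30)(0.234)² = 0.2272 kg·m².
Added inertia Σmr² = (0.727)(0.178)² = 0.02303 kg·m²; I_f = 0.2272 + 0.02303 = 0.2503 kg·m².
ω_f = I_p ω_i / I_f = (0.2272)(4.17) / 0.2503 = 3.786 rad/s.
KE_i = ½(0.2272)(4.170 rad/s)² = 1.976 J; KE_f = ½(0.2503)(3.786)² = 1.794 J.

energy lost ≈ 0.182 J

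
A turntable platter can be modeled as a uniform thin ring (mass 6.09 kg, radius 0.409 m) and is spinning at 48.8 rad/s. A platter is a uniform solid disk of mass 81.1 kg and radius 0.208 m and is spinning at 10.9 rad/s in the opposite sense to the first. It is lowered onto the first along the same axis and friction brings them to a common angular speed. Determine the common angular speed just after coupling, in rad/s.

|ω_f| ≈ 11.0 rad/s

No external torque acts about the common axis, so total angular momentum is conserved.
Moments of inertia: I_A = (6.09)(0.409)² = 1.019 kg·m²; I_B = ½(81.1)(0.208)² = 1.754 kg·m².
Taking A's sense as positive: L = (1.019)(48.8) − (1.754)(10.9) = 30.59 kg·m²·rad/s.
Combined I = 1.019 + 1.754 = 2.773 kg·m².
ω_f = L / I = 30.59 / 2.773 = 11.03 rad/s.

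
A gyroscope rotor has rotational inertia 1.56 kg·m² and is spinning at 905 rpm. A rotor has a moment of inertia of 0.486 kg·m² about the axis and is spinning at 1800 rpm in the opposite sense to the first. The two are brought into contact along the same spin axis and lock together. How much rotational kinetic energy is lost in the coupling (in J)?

ΔKE lost ≈ 14900 J

No external torque acts about the common axis, so total angular momentum is conserved.
Taking A's sense as positive: L = (1.560)(905) − (0.4860)(1800) = 537.0 kg·m²·rpm.
Combined I = 1.560 + 0.4860 = 2.046 kg·m².
ω_f = L / I = 537.0 / 2.046 = 262.5 rpm.
KE_i = ½ΣIω² = 15640 J; KE_f = ½(2.046)(27.49)² = 772.8 J.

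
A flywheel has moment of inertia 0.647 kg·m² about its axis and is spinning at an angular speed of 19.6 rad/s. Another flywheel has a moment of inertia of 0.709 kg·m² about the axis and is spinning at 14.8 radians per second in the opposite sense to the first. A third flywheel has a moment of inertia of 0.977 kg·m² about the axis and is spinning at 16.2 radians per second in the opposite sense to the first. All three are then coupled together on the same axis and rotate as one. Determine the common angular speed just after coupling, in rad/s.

|ω_f| ≈ 5.85 rad/s

The coupling torques are internal; angular momentum about the shared axis is conserved.
Taking A's sense as positive: L = (0.6470)(19.6) − (0.7090)(14.8) − (0.9770)(16.2) = -13.64 kg·m²·rad/s.
Combined I = 0.6470 + 0.7090 + 0.9770 = 2.333 kg·m².
ω_f = L / I = -13.64 / 2.333 = -5.846 rad/s.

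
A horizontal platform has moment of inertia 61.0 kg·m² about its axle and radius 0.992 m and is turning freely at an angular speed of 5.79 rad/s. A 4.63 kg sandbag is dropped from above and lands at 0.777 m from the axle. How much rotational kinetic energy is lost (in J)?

energy lost ≈ 44.8 J

The added mass arrives with no angular momentum about the axle, and any external torque about the axle is negligible, so the system's angular momentum is conserved.
Added inertia Σmr² = (4.63)(0.777)² = 2.795 kg·m²; I_f = 61.00 + 2.795 = 63.80 kg·m².
ω_f = I_p ω_i / I_f = (61.00)(5.79) / 63.80 = 5.536 rad/s.
KE_i = ½(61.00)(5.790 rad/s)² = 1022 J; KE_f = ½(63.80)(5.536)² = 977.7 J.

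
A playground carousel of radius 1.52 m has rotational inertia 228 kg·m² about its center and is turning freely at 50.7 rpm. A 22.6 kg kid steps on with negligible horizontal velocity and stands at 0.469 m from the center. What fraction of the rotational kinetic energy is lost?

fraction ≈ 0.0213

No external torque acts about the center; L_before = L_after.
Added inertia Σmr² = (22.6)(0.469)² = 4.971 kg·m²; I_f = 228.0 + 4.971 = 233.0 kg·m².
ω_f = I_p ω_i / I_f = (228.0)(50.7) / 233.0 = 49.62 rpm.
KE_i = ½(228.0)(5.309 rad/s)² = 3213 J; KE_f = ½(233.0)(5.196)² = 3145 J.
Fraction lost = 0.02134.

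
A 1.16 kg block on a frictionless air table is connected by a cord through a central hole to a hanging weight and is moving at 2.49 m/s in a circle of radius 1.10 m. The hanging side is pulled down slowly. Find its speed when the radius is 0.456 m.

The only horizontal force on the mass is along the cord (radial), so it exerts no torque about the hole and angular momentum m v r is conserved.
v₂ = v₁ r₁ / r₂ = (2.49)(1.10) / (0.456) = 6.007 m/s.

v₂ ≈ 6.01 m/s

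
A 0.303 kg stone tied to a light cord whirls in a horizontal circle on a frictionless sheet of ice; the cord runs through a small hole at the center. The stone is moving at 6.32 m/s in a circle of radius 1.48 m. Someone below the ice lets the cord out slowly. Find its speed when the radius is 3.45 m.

v₂ ≈ 2.71 m/s

The only horizontal force on the mass is along the cord (radial), so it exerts no torque about the hole and angular momentum m v r is conserved.
v₂ = v₁ r₁ / r₂ = (6.32)(1.48) / (3.45) = 2.711 m/s.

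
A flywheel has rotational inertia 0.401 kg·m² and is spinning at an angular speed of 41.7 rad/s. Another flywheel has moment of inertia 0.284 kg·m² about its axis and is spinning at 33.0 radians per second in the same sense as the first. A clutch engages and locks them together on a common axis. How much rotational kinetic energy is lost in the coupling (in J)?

ΔKE lost ≈ 6.29 J

No external torque acts about the common axis, so total angular momentum is conserved.
Taking A's sense as positive: L = (0.4010)(41.7) + (0.2840)(33.0) = 26.09 kg·m²·rad/s.
Combined I = 0.4010 + 0.2840 = 0.6850 kg·m².
ω_f = L / I = 26.09 / 0.6850 = 38.09 rad/s.
KE_i = ½ΣIω² = 503.3 J; KE_f = ½(0.6850)(38.09)² = 497.0 J.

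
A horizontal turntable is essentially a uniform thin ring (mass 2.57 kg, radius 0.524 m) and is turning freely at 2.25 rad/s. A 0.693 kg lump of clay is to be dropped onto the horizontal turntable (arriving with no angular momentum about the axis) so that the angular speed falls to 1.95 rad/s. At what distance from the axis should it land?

The added mass arrives with no angular momentum about the axis, and any external torque about the axis is negligible, so the system's angular momentum is conserved.
I_p = (2.57)(0.524)² = 0.7057 kg·m².
I_p ω_i = (I_p + m r²) ω_f ⇒ m r² = I_p(ω_i/ω_f − 1) = 0.7057(2.25/1.95 − 1) = 0.1086 kg·m².
r = √(0.1086/0.693) = 0.3958 m.

r ≈ 0.396 m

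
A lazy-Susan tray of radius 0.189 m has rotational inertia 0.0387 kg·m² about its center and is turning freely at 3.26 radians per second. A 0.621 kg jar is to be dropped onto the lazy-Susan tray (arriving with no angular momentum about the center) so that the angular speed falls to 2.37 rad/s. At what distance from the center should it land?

The added mass arrives with no angular momentum about the center, and any external torque about the center is negligible, so the system's angular momentum is conserved.
I_p ω_i = (I_p + m r²) ω_f ⇒ m r² = I_p(ω_i/ω_f − 1) = 0.03870(3.26/2.37 − 1) = 0.01453 kg·m².
r = √(0.01453/0.621) = 0.1530 m.

r ≈ 0.153 m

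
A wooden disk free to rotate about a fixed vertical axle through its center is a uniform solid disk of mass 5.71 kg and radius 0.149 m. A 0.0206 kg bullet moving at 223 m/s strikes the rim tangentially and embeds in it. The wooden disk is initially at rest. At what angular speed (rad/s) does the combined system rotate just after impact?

About the axle the impulsive forces during the collision are internal, so angular momentum about that axis is conserved.
I_p = ½(5.71)(0.149)² = 0.06338 kg·m². Taking the sense of the bullet's angular momentum as positive, L_{bullet} = m v R = (0.0206)(223)(0.149) = 0.6845 kg·m²/s.
L_i = 0 + 0.6845 = 0.6845 kg·m²/s.
After sticking, I_f = I_p + m R² = 0.06338 + (0.0206)(0.149)² = 0.06384 kg·m².
ω_f = L_i / I_f = 0.6845 / 0.06384 = 10.72 rad/s.

|ω_f| ≈ 10.7 rad/s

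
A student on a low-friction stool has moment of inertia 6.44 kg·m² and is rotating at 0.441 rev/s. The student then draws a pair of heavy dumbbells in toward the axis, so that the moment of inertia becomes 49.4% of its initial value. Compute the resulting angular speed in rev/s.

No external torque acts about the spin axis, so angular momentum is conserved.
I₂ = 0.494 × 6.44 = 3.181 kg·m².
ω₂ = I₁ω₁ / I₂ = (6.440)(0.441 rev/s) / (3.181) = 0.8927 rev/s.

ω₂ ≈ 0.893 rev/s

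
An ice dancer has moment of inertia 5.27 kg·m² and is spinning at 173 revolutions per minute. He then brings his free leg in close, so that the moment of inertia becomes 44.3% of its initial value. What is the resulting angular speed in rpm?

With no external torque about the axis, L is conserved: I₁ω₁ = I₂ω₂.
I₂ = 0.443 × 5.27 = 2.335 kg·m².
ω₂ = I₁ω₁ / I₂ = (5.270)(173 rpm) / (2.335) = 390.5 rpm.

ω₂ ≈ 391 rpm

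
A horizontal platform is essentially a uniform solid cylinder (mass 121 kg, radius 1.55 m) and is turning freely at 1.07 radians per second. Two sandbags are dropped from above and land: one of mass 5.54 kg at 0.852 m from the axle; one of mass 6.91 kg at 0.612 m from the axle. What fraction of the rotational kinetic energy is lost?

The added mass arrives with no angular momentum about the axle, and any external torque about the axle is negligible, so the system's angular momentum is conserved.
I_p = ½(121)(1.55)² = 145.4 kg·m².
Added inertia Σmr² = (5.54)(0.852)² + (6.91)(0.612)² = 6.610 kg·m²; I_f = 145.4 + 6.610 = 152.0 kg·m².
ω_f = I_p ω_i / I_f = (145.4)(1.07) / 152.0 = 1.023 rad/s.
KE_i = ½(145.4)(1.070 rad/s)² = 83.21 J; KE_f = ½(152.0)(1.023)² = 79.59 J.
Fraction lost = 0.04350.

fraction ≈ 0.0435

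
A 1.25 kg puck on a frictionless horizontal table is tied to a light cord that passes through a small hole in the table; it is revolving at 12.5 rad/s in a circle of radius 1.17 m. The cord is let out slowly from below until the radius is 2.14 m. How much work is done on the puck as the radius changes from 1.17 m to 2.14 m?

No torque about the axis ⇒ m r₁² ω₁ = m r₂² ω₂.
ω₂ = ω₁ (r₁/r₂)² = (12.5)(1.17/2.14)² = 3.736 rad/s.
W = ΔKE = ½m(v₂² − v₁²) = -93.72 J.

W ≈ -93.7 J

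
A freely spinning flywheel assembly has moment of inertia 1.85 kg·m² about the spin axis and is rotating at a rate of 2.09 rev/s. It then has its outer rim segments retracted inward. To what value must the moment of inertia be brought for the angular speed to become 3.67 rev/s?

I₂ ≈ 1.05 kg·m²

Angular momentum about the spin axis is conserved since the torque about it is zero.
I₂ = I₁ω₁ / ω₂ = (1.85)(2.09) / (3.67) = 1.054 kg·m².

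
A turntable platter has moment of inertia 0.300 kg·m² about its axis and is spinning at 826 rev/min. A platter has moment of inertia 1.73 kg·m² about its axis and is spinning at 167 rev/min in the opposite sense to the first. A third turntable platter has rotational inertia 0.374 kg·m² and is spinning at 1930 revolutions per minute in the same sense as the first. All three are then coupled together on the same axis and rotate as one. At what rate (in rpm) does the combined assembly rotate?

The coupling torques are internal; angular momentum about the shared axis is conserved.
Taking A's sense as positive: L = (0.3000)(826) − (1.730)(167) + (0.3740)(1930) = 680.7 kg·m²·rpm.
Combined I = 0.3000 + 1.730 + 0.3740 = 2.404 kg·m².
ω_f = L / I = 680.7 / 2.404 = 283.2 rpm.

|ω_f| ≈ 283 rpm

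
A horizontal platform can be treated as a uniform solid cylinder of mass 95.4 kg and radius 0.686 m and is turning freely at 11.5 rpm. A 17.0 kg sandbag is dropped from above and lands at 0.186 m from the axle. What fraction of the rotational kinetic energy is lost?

fraction ≈ 0.0255

No external torque acts about the axle; L_before = L_after.
I_p = ½(95.4)(0.686)² = 22.45 kg·m².
Added inertia Σmr² = (17.0)(0.186)² = 0.5881 kg·m²; I_f = 22.45 + 0.5881 = 23.04 kg·m².
ω_f = I_p ω_i / I_f = (22.45)(11.5) / 23.04 = 11.21 rpm.
KE_i = ½(22.45)(1.204 rad/s)² = 16.28 J; KE_f = ½(23.04)(1.174)² = 15.86 J.
Fraction lost = 0.02553.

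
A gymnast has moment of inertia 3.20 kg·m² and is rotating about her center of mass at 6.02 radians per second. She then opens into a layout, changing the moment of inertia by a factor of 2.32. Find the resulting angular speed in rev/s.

ω₂ ≈ 0.413 rev/s

Angular momentum about the spin axis is conserved since the torque about it is zero.
I₂ = 2.32 × 3.20 = 7.424 kg·m².
ω₂ = I₁ω₁ / I₂ = (3.200)(6.02 rad/s) / (7.424) = 2.595 rad/s = 0.4130 rev/s.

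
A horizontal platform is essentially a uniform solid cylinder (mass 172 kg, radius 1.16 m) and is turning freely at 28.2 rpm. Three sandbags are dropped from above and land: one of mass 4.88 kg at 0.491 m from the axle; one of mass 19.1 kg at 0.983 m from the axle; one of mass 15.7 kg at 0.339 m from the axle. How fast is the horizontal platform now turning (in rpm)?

ω_f ≈ 23.8 rpm

No external torque acts about the axle; L_before = L_after.
I_p = ½(172)(1.16)² = 115.7 kg·m².
Added inertia Σmr² = (4.88)(0.491)² + (19.1)(0.983)² + (15.7)(0.339)² = 21.44 kg·m²; I_f = 115.7 + 21.44 = 137.2 kg·m².
ω_f = I_p ω_i / I_f = (115.7)(28.2) / 137.2 = 23.79 rpm.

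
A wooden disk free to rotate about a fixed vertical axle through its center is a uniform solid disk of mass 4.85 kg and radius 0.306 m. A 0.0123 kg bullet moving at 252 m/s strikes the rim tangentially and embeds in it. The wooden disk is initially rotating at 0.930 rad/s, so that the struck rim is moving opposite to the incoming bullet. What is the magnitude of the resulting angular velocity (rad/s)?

The axle reaction passes through the axle and exerts no torque about it; angular momentum about the axle is conserved through the impact.
I_p = ½(4.85)(0.306)² = 0.2271 kg·m². Taking the sense of the bullet's angular momentum as positive, L_{bullet} = m v R = (0.0123)(252)(0.306) = 0.9485 kg·m²/s.
L_i = −I_p ω_p + m v R = −(0.2271)(0.930) + 0.9485 = 0.7373 kg·m²/s.
After sticking, I_f = I_p + m R² = 0.2271 + (0.0123)(0.306)² = 0.2282 kg·m².
ω_f = L_i / I_f = 0.7373 / 0.2282 = 3.231 rad/s.

|ω_f| ≈ 3.23 rad/s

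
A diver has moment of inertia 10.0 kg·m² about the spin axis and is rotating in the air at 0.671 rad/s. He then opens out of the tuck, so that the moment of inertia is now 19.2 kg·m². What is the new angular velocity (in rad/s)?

ω₂ ≈ 0.349 rad/s

With no external torque about the axis, L is conserved: I₁ω₁ = I₂ω₂.
ω₂ = I₁ω₁ / I₂ = (10.00)(0.671 rad/s) / (19.20) = 0.3495 rad/s.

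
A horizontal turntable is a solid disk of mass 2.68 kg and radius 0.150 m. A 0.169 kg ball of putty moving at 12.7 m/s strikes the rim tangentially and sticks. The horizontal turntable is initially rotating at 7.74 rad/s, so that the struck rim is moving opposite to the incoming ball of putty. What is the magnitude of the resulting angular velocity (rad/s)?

|ω_f| ≈ 2.61 rad/s

The axle reaction passes through the axle and exerts no torque about it; angular momentum about the axle is conserved through the impact.
I_p = ½(2.68)(0.150)² = 0.03015 kg·m². Taking the sense of the ball of putty's angular momentum as positive, L_{ball} = m v R = (0.169)(12.7)(0.150) = 0.3219 kg·m²/s.
L_i = −I_p ω_p + m v R = −(0.03015)(7.74) + 0.3219 = 0.08858 kg·m²/s.
After sticking, I_f = I_p + m R² = 0.03015 + (0.169)(0.150)² = 0.03395 kg·m².
ω_f = L_i / I_f = 0.08858 / 0.03395 = 2.609 rad/s.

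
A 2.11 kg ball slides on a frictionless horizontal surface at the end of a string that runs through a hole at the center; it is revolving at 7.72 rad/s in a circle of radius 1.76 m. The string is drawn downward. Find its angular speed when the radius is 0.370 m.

ω₂ ≈ 175 rad/s

The constraining force is radial, so m r² ω about the center is conserved.
ω₂ = ω₁ (r₁/r₂)² = (7.72)(1.76/0.370)² = 174.7 rad/s.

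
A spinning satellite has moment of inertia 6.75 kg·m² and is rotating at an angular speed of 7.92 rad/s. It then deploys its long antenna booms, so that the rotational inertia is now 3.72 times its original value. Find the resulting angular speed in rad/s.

Angular momentum about the spin axis is conserved since the torque about it is zero.
I₂ = 3.72 × 6.75 = 25.11 kg·m².
ω₂ = I₁ω₁ / I₂ = (6.750)(7.92 rad/s) / (25.11) = 2.129 rad/s.

ω₂ ≈ 2.13 rad/s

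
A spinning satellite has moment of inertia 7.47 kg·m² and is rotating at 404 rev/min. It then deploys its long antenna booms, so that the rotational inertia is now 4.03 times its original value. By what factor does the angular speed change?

No external torque acts about the spin axis, so angular momentum is conserved.
I₂ = 4.03 × 7.47 = 30.10 kg·m².
ω₂/ω₁ = I₁/I₂ = 7.470 / 30.10 = 0.2481.

ω₂/ω₁ ≈ 0.248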